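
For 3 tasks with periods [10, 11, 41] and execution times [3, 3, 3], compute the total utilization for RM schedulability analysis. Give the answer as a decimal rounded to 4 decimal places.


Compute individual utilizations (exact fractions):
  Task 1: C/T = 3/10 (approx. 0.3)
  Task 2: C/T = 3/11 (approx. 0.2727)
  Task 3: C/T = 3/41 (approx. 0.0732)
Total utilization U = 3/10 + 3/11 + 3/41 = 2913/4510
Rounded to 4 decimal places: U = 0.6459
RM (Liu & Layland) bound for 3 tasks = 0.779763; compare with U = 2913/4510 (approx. 0.645898)
U <= bound, so schedulable by RM sufficient condition.

0.6459


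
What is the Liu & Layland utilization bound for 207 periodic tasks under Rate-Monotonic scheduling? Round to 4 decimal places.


Compute 2^(1/207) = 1.0033541497
Subtract 1: 1.0033541497 - 1 = 0.0033541497
Multiply by n: 207 * 0.0033541497 = 0.6943089879
Round to 4 dp: 0.6943

0.6943


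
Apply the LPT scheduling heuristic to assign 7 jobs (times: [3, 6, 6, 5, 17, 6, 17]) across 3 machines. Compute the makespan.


Sort jobs in decreasing order (LPT): [17, 17, 6, 6, 6, 5, 3]
Assign each job to the least loaded machine:
  Machine 1: jobs [17, 5], load = 22
  Machine 2: jobs [17, 3], load = 20
  Machine 3: jobs [6, 6, 6], load = 18
Makespan = max load = 22

22


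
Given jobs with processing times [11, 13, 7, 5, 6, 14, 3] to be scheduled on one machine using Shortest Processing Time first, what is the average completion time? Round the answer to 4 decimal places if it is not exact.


Sort jobs by processing time (SPT order): [3, 5, 6, 7, 11, 13, 14]
Compute completion times sequentially:
  Job 1: processing = 3, completes at 3
  Job 2: processing = 5, completes at 8
  Job 3: processing = 6, completes at 14
  Job 4: processing = 7, completes at 21
  Job 5: processing = 11, completes at 32
  Job 6: processing = 13, completes at 45
  Job 7: processing = 14, completes at 59
Sum of completion times = 182
Average completion time = 182/7 = 26.0

26.0


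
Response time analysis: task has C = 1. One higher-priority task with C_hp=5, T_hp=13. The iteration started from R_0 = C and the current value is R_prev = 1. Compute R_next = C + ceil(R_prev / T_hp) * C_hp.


R_next = C + ceil(R_prev / T_hp) * C_hp
ceil(1 / 13) = ceil(0.0769) = 1
Interference = 1 * 5 = 5
R_next = 1 + 5 = 6

6


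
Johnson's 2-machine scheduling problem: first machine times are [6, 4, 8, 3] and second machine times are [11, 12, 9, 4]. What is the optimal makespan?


Apply Johnson's rule:
  Group 1 (a <= b): [(4, 3, 4), (2, 4, 12), (1, 6, 11), (3, 8, 9)]
  Group 2 (a > b): []
Optimal job order: [4, 2, 1, 3]
Schedule:
  Job 4: M1 done at 3, M2 done at 7
  Job 2: M1 done at 7, M2 done at 19
  Job 1: M1 done at 13, M2 done at 30
  Job 3: M1 done at 21, M2 done at 39
Makespan = 39

39


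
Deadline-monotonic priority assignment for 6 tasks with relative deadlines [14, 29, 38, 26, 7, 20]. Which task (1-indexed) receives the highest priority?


Sort tasks by relative deadline (ascending):
  Task 5: deadline = 7
  Task 1: deadline = 14
  Task 6: deadline = 20
  Task 4: deadline = 26
  Task 2: deadline = 29
  Task 3: deadline = 38
Priority order (highest first): [5, 1, 6, 4, 2, 3]
Highest priority task = 5

5


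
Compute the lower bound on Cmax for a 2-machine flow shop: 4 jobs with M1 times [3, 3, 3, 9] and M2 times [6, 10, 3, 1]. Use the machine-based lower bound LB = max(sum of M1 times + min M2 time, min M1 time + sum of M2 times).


LB1 = sum(M1 times) + min(M2 times) = 18 + 1 = 19
LB2 = min(M1 times) + sum(M2 times) = 3 + 20 = 23
Lower bound = max(LB1, LB2) = max(19, 23) = 23

23


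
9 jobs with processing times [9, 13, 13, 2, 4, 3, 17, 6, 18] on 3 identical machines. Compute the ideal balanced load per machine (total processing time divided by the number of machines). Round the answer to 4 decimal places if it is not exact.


Total processing time = 9 + 13 + 13 + 2 + 4 + 3 + 17 + 6 + 18 = 85
Number of machines = 3
Ideal balanced load = 85 / 3 = 28.3333

28.3333


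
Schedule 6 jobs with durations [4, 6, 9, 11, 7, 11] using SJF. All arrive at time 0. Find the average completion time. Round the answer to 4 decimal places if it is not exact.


SJF order (ascending): [4, 6, 7, 9, 11, 11]
Completion times:
  Job 1: burst=4, C=4
  Job 2: burst=6, C=10
  Job 3: burst=7, C=17
  Job 4: burst=9, C=26
  Job 5: burst=11, C=37
  Job 6: burst=11, C=48
Average completion = 142/6 = 23.6667

23.6667


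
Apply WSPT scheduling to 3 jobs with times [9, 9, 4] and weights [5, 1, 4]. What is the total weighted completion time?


Compute p/w ratios and sort ascending (WSPT): [(4, 4), (9, 5), (9, 1)]
Compute weighted completion times:
  Job (p=4,w=4): C=4, w*C=4*4=16
  Job (p=9,w=5): C=13, w*C=5*13=65
  Job (p=9,w=1): C=22, w*C=1*22=22
Total weighted completion time = 103

103


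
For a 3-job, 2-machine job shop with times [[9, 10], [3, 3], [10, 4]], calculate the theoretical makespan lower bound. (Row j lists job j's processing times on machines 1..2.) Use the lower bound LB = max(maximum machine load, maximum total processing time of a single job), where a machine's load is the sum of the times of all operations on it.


Machine loads:
  Machine 1: 9 + 3 + 10 = 22
  Machine 2: 10 + 3 + 4 = 17
Max machine load = 22
Job totals:
  Job 1: 19
  Job 2: 6
  Job 3: 14
Max job total = 19
Lower bound = max(22, 19) = 22

22


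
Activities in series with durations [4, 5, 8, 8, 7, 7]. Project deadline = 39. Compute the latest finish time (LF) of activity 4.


LF(activity 4) = deadline - sum of successor durations
Successors: activities 5 through 6 with durations [7, 7]
Sum of successor durations = 14
LF = 39 - 14 = 25

25


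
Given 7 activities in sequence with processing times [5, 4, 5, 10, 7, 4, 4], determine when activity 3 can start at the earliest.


Activity 3 starts after activities 1 through 2 complete.
Predecessor durations: [5, 4]
ES = 5 + 4 = 9

9


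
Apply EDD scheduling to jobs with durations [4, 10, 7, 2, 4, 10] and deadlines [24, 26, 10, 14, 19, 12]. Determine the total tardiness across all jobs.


Sort by due date (EDD order): [(7, 10), (10, 12), (2, 14), (4, 19), (4, 24), (10, 26)]
Compute completion times and tardiness:
  Job 1: p=7, d=10, C=7, tardiness=max(0,7-10)=0
  Job 2: p=10, d=12, C=17, tardiness=max(0,17-12)=5
  Job 3: p=2, d=14, C=19, tardiness=max(0,19-14)=5
  Job 4: p=4, d=19, C=23, tardiness=max(0,23-19)=4
  Job 5: p=4, d=24, C=27, tardiness=max(0,27-24)=3
  Job 6: p=10, d=26, C=37, tardiness=max(0,37-26)=11
Total tardiness = 28

28


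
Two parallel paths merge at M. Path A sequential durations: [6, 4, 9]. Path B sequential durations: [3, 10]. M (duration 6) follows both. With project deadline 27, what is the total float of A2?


Forward pass: ES(A2) = sum of predecessors on chain A = 6
EF = ES + duration = 6 + 4 = 10
Backward pass: LF(M) = deadline = 27; LS(M) = 27 - 6 = 21
LF(A2) = LS(M) - sum(successors on chain A) = 21 - 9 = 12
LS = LF - duration = 12 - 4 = 8
Total float = LS - ES = 8 - 6 = 2

2


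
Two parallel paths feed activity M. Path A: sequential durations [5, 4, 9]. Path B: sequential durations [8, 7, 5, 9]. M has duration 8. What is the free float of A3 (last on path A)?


ES(A3) = sum of predecessors on chain A = 9
EF(A3) = ES + duration = 9 + 9 = 18
Successor of A3 is M. ES(M) = max(sum(A), sum(B)) = max(18, 29) = 29
Free float = ES(successor) - EF(current) = 29 - 18 = 11

11


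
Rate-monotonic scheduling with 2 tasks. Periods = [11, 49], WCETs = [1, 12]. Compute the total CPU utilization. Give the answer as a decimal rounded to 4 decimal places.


Compute individual utilizations (exact fractions):
  Task 1: C/T = 1/11 (approx. 0.0909)
  Task 2: C/T = 12/49 (approx. 0.2449)
Total utilization U = 1/11 + 12/49 = 181/539
Rounded to 4 decimal places: U = 0.3358
RM (Liu & Layland) bound for 2 tasks = 0.828427; compare with U = 181/539 (approx. 0.335807)
U <= bound, so schedulable by RM sufficient condition.

0.3358


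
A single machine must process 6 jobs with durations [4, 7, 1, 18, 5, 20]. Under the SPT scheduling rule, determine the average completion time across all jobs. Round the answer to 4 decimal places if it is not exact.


Sort jobs by processing time (SPT order): [1, 4, 5, 7, 18, 20]
Compute completion times sequentially:
  Job 1: processing = 1, completes at 1
  Job 2: processing = 4, completes at 5
  Job 3: processing = 5, completes at 10
  Job 4: processing = 7, completes at 17
  Job 5: processing = 18, completes at 35
  Job 6: processing = 20, completes at 55
Sum of completion times = 123
Average completion time = 123/6 = 20.5

20.5


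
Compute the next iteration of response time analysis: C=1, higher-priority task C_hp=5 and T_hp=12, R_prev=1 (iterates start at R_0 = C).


R_next = C + ceil(R_prev / T_hp) * C_hp
ceil(1 / 12) = ceil(0.0833) = 1
Interference = 1 * 5 = 5
R_next = 1 + 5 = 6

6


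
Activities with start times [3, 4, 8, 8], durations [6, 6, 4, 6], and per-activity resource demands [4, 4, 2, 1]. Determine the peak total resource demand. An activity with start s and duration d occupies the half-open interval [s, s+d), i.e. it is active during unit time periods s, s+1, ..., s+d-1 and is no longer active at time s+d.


Each activity i is active on [start_i, start_i + duration_i).
Compute total resource usage per time slot:
  t=0: active resources = [], total = 0
  t=1: active resources = [], total = 0
  t=2: active resources = [], total = 0
  t=3: active resources = [4], total = 4
  t=4: active resources = [4, 4], total = 8
  t=5: active resources = [4, 4], total = 8
  t=6: active resources = [4, 4], total = 8
  t=7: active resources = [4, 4], total = 8
  t=8: active resources = [4, 4, 2, 1], total = 11
  t=9: active resources = [4, 2, 1], total = 7
  t=10: active resources = [2, 1], total = 3
  t=11: active resources = [2, 1], total = 3
  t=12: active resources = [1], total = 1
  t=13: active resources = [1], total = 1
Peak resource demand = 11

11


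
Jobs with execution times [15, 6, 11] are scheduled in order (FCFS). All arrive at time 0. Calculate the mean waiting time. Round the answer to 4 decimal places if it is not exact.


FCFS order (as given): [15, 6, 11]
Waiting times:
  Job 1: wait = 0
  Job 2: wait = 15
  Job 3: wait = 21
Sum of waiting times = 36
Average waiting time = 36/3 = 12.0

12.0


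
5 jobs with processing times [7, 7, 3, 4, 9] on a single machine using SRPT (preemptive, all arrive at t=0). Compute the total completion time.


Since all jobs arrive at t=0, SRPT equals SPT ordering.
SPT order: [3, 4, 7, 7, 9]
Completion times:
  Job 1: p=3, C=3
  Job 2: p=4, C=7
  Job 3: p=7, C=14
  Job 4: p=7, C=21
  Job 5: p=9, C=30
Total completion time = 3 + 7 + 14 + 21 + 30 = 75

75


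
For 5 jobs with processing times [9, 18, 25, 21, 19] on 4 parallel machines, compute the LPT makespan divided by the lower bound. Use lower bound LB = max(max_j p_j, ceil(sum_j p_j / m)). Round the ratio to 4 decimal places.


LPT order: [25, 21, 19, 18, 9]
Machine loads after assignment: [25, 21, 19, 27]
LPT makespan = 27
Lower bound = max(max_job, ceil(total/4)) = max(25, 23) = 25
Ratio = 27 / 25 = 1.08

1.08


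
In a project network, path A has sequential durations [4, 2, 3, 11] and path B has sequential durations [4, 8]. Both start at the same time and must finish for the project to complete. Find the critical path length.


Path A total = 4 + 2 + 3 + 11 = 20
Path B total = 4 + 8 = 12
Critical path = longest path = max(20, 12) = 20

20


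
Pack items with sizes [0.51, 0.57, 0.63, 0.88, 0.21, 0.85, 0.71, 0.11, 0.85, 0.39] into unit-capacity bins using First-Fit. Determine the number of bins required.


Place items sequentially using First-Fit:
  Item 0.51 -> new Bin 1
  Item 0.57 -> new Bin 2
  Item 0.63 -> new Bin 3
  Item 0.88 -> new Bin 4
  Item 0.21 -> Bin 1 (now 0.72)
  Item 0.85 -> new Bin 5
  Item 0.71 -> new Bin 6
  Item 0.11 -> Bin 1 (now 0.83)
  Item 0.85 -> new Bin 7
  Item 0.39 -> Bin 2 (now 0.96)
Total bins used = 7

7


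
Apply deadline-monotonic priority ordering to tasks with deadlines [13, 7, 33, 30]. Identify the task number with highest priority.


Sort tasks by relative deadline (ascending):
  Task 2: deadline = 7
  Task 1: deadline = 13
  Task 4: deadline = 30
  Task 3: deadline = 33
Priority order (highest first): [2, 1, 4, 3]
Highest priority task = 2

2


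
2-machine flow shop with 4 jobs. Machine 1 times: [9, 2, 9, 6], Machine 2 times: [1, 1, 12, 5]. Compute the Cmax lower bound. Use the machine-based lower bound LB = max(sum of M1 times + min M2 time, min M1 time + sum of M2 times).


LB1 = sum(M1 times) + min(M2 times) = 26 + 1 = 27
LB2 = min(M1 times) + sum(M2 times) = 2 + 19 = 21
Lower bound = max(LB1, LB2) = max(27, 21) = 27

27


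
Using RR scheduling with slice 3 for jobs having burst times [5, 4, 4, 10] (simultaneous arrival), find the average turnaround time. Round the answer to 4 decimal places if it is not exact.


Time quantum = 3
Execution trace:
  J1 runs 3 units, time = 3
  J2 runs 3 units, time = 6
  J3 runs 3 units, time = 9
  J4 runs 3 units, time = 12
  J1 runs 2 units, time = 14
  J2 runs 1 units, time = 15
  J3 runs 1 units, time = 16
  J4 runs 3 units, time = 19
  J4 runs 3 units, time = 22
  J4 runs 1 units, time = 23
Finish times: [14, 15, 16, 23]
Average turnaround = 68/4 = 17.0

17.0


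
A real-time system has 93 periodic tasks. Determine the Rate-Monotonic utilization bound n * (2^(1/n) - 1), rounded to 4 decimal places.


Compute 2^(1/93) = 1.0074810397
Subtract 1: 1.0074810397 - 1 = 0.0074810397
Multiply by n: 93 * 0.0074810397 = 0.6957366921
Round to 4 dp: 0.6957

0.6957


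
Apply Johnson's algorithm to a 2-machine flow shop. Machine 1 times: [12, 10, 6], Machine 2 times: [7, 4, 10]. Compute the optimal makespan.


Apply Johnson's rule:
  Group 1 (a <= b): [(3, 6, 10)]
  Group 2 (a > b): [(1, 12, 7), (2, 10, 4)]
Optimal job order: [3, 1, 2]
Schedule:
  Job 3: M1 done at 6, M2 done at 16
  Job 1: M1 done at 18, M2 done at 25
  Job 2: M1 done at 28, M2 done at 32
Makespan = 32

32


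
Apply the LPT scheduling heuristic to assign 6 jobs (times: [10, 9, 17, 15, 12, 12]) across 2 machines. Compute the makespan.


Sort jobs in decreasing order (LPT): [17, 15, 12, 12, 10, 9]
Assign each job to the least loaded machine:
  Machine 1: jobs [17, 12, 9], load = 38
  Machine 2: jobs [15, 12, 10], load = 37
Makespan = max load = 38

38


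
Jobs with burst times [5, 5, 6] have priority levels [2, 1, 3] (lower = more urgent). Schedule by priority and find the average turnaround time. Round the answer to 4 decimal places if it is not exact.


Sort by priority (ascending = highest first):
Order: [(1, 5), (2, 5), (3, 6)]
Completion times:
  Priority 1, burst=5, C=5
  Priority 2, burst=5, C=10
  Priority 3, burst=6, C=16
Average turnaround = 31/3 = 10.3333

10.3333


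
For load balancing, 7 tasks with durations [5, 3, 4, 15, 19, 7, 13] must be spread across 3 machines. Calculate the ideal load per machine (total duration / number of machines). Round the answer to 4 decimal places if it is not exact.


Total processing time = 5 + 3 + 4 + 15 + 19 + 7 + 13 = 66
Number of machines = 3
Ideal balanced load = 66 / 3 = 22.0

22.0


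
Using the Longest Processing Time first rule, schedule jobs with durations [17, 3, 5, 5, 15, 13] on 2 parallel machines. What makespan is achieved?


Sort jobs in decreasing order (LPT): [17, 15, 13, 5, 5, 3]
Assign each job to the least loaded machine:
  Machine 1: jobs [17, 5, 5, 3], load = 30
  Machine 2: jobs [15, 13], load = 28
Makespan = max load = 30

30


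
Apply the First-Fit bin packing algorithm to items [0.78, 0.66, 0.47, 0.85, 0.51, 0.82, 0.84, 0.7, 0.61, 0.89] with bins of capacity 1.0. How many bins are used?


Place items sequentially using First-Fit:
  Item 0.78 -> new Bin 1
  Item 0.66 -> new Bin 2
  Item 0.47 -> new Bin 3
  Item 0.85 -> new Bin 4
  Item 0.51 -> Bin 3 (now 0.98)
  Item 0.82 -> new Bin 5
  Item 0.84 -> new Bin 6
  Item 0.7 -> new Bin 7
  Item 0.61 -> new Bin 8
  Item 0.89 -> new Bin 9
Total bins used = 9

9


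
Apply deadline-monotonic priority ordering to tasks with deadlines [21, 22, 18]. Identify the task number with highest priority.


Sort tasks by relative deadline (ascending):
  Task 3: deadline = 18
  Task 1: deadline = 21
  Task 2: deadline = 22
Priority order (highest first): [3, 1, 2]
Highest priority task = 3

3


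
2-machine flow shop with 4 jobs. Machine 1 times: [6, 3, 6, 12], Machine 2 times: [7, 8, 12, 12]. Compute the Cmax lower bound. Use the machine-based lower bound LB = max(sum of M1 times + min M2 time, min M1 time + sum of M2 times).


LB1 = sum(M1 times) + min(M2 times) = 27 + 7 = 34
LB2 = min(M1 times) + sum(M2 times) = 3 + 39 = 42
Lower bound = max(LB1, LB2) = max(34, 42) = 42

42


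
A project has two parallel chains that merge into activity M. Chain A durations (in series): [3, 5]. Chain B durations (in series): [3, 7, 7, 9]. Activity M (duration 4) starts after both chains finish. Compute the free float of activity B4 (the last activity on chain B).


ES(B4) = sum of predecessors on chain B = 17
EF(B4) = ES + duration = 17 + 9 = 26
Successor of B4 is M. ES(M) = max(sum(A), sum(B)) = max(8, 26) = 26
Free float = ES(successor) - EF(current) = 26 - 26 = 0

0


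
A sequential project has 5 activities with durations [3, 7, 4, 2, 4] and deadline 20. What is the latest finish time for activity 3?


LF(activity 3) = deadline - sum of successor durations
Successors: activities 4 through 5 with durations [2, 4]
Sum of successor durations = 6
LF = 20 - 6 = 14

14


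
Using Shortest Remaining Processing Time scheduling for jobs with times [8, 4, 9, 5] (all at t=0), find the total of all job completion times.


Since all jobs arrive at t=0, SRPT equals SPT ordering.
SPT order: [4, 5, 8, 9]
Completion times:
  Job 1: p=4, C=4
  Job 2: p=5, C=9
  Job 3: p=8, C=17
  Job 4: p=9, C=26
Total completion time = 4 + 9 + 17 + 26 = 56

56


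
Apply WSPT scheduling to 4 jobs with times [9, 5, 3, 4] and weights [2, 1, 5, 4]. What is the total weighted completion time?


Compute p/w ratios and sort ascending (WSPT): [(3, 5), (4, 4), (9, 2), (5, 1)]
Compute weighted completion times:
  Job (p=3,w=5): C=3, w*C=5*3=15
  Job (p=4,w=4): C=7, w*C=4*7=28
  Job (p=9,w=2): C=16, w*C=2*16=32
  Job (p=5,w=1): C=21, w*C=1*21=21
Total weighted completion time = 96

96


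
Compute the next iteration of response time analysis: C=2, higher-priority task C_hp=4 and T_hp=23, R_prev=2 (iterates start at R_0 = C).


R_next = C + ceil(R_prev / T_hp) * C_hp
ceil(2 / 23) = ceil(0.087) = 1
Interference = 1 * 4 = 4
R_next = 2 + 4 = 6

6


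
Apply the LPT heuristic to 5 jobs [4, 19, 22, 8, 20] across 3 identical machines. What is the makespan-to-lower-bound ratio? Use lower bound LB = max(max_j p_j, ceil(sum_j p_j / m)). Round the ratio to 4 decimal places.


LPT order: [22, 20, 19, 8, 4]
Machine loads after assignment: [22, 24, 27]
LPT makespan = 27
Lower bound = max(max_job, ceil(total/3)) = max(22, 25) = 25
Ratio = 27 / 25 = 1.08

1.08


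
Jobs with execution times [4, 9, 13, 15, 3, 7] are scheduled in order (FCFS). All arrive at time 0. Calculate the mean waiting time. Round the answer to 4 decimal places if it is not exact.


FCFS order (as given): [4, 9, 13, 15, 3, 7]
Waiting times:
  Job 1: wait = 0
  Job 2: wait = 4
  Job 3: wait = 13
  Job 4: wait = 26
  Job 5: wait = 41
  Job 6: wait = 44
Sum of waiting times = 128
Average waiting time = 128/6 = 21.3333

21.3333


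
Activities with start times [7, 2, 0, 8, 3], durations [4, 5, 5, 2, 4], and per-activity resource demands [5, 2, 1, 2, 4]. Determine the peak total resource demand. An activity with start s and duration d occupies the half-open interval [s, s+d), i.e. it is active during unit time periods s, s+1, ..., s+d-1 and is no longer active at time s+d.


Each activity i is active on [start_i, start_i + duration_i).
Compute total resource usage per time slot:
  t=0: active resources = [1], total = 1
  t=1: active resources = [1], total = 1
  t=2: active resources = [2, 1], total = 3
  t=3: active resources = [2, 1, 4], total = 7
  t=4: active resources = [2, 1, 4], total = 7
  t=5: active resources = [2, 4], total = 6
  t=6: active resources = [2, 4], total = 6
  t=7: active resources = [5], total = 5
  t=8: active resources = [5, 2], total = 7
  t=9: active resources = [5, 2], total = 7
  t=10: active resources = [5], total = 5
Peak resource demand = 7

7


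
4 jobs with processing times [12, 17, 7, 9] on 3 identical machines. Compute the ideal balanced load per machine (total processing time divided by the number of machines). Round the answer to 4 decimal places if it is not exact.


Total processing time = 12 + 17 + 7 + 9 = 45
Number of machines = 3
Ideal balanced load = 45 / 3 = 15.0

15.0


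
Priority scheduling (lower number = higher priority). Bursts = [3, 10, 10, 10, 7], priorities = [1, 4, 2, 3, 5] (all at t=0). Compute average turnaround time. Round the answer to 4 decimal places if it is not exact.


Sort by priority (ascending = highest first):
Order: [(1, 3), (2, 10), (3, 10), (4, 10), (5, 7)]
Completion times:
  Priority 1, burst=3, C=3
  Priority 2, burst=10, C=13
  Priority 3, burst=10, C=23
  Priority 4, burst=10, C=33
  Priority 5, burst=7, C=40
Average turnaround = 112/5 = 22.4

22.4


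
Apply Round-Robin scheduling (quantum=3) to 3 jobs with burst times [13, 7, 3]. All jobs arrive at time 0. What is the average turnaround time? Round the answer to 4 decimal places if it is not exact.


Time quantum = 3
Execution trace:
  J1 runs 3 units, time = 3
  J2 runs 3 units, time = 6
  J3 runs 3 units, time = 9
  J1 runs 3 units, time = 12
  J2 runs 3 units, time = 15
  J1 runs 3 units, time = 18
  J2 runs 1 units, time = 19
  J1 runs 3 units, time = 22
  J1 runs 1 units, time = 23
Finish times: [23, 19, 9]
Average turnaround = 51/3 = 17.0

17.0


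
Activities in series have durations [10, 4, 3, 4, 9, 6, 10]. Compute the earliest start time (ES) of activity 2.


Activity 2 starts after activities 1 through 1 complete.
Predecessor durations: [10]
ES = 10 = 10

10


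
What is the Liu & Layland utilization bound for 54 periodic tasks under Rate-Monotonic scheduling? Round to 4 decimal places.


Compute 2^(1/54) = 1.0129187947
Subtract 1: 1.0129187947 - 1 = 0.0129187947
Multiply by n: 54 * 0.0129187947 = 0.6976149138
Round to 4 dp: 0.6976

0.6976


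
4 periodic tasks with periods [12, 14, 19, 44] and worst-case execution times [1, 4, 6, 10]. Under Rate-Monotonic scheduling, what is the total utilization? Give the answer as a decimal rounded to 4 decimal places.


Compute individual utilizations (exact fractions):
  Task 1: C/T = 1/12 (approx. 0.0833)
  Task 2: C/T = 4/14 = 2/7 (approx. 0.2857)
  Task 3: C/T = 6/19 (approx. 0.3158)
  Task 4: C/T = 10/44 = 5/22 (approx. 0.2273)
Total utilization U = 1/12 + 2/7 + 6/19 + 5/22 = 16013/17556
Rounded to 4 decimal places: U = 0.9121
RM (Liu & Layland) bound for 4 tasks = 0.756828; compare with U = 16013/17556 (approx. 0.912110)
bound < U <= 1, so the RM sufficient condition is not met (inconclusive; an exact test such as response-time analysis is needed).

0.9121


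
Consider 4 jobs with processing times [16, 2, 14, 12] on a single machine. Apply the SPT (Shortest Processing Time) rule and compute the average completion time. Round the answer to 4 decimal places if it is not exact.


Sort jobs by processing time (SPT order): [2, 12, 14, 16]
Compute completion times sequentially:
  Job 1: processing = 2, completes at 2
  Job 2: processing = 12, completes at 14
  Job 3: processing = 14, completes at 28
  Job 4: processing = 16, completes at 44
Sum of completion times = 88
Average completion time = 88/4 = 22.0

22.0


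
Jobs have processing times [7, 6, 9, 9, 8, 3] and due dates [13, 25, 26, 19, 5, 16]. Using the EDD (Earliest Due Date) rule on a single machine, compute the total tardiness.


Sort by due date (EDD order): [(8, 5), (7, 13), (3, 16), (9, 19), (6, 25), (9, 26)]
Compute completion times and tardiness:
  Job 1: p=8, d=5, C=8, tardiness=max(0,8-5)=3
  Job 2: p=7, d=13, C=15, tardiness=max(0,15-13)=2
  Job 3: p=3, d=16, C=18, tardiness=max(0,18-16)=2
  Job 4: p=9, d=19, C=27, tardiness=max(0,27-19)=8
  Job 5: p=6, d=25, C=33, tardiness=max(0,33-25)=8
  Job 6: p=9, d=26, C=42, tardiness=max(0,42-26)=16
Total tardiness = 39

39


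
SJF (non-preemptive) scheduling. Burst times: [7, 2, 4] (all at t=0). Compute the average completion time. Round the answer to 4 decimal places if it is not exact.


SJF order (ascending): [2, 4, 7]
Completion times:
  Job 1: burst=2, C=2
  Job 2: burst=4, C=6
  Job 3: burst=7, C=13
Average completion = 21/3 = 7.0

7.0


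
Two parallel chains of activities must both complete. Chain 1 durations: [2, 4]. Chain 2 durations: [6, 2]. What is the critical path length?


Path A total = 2 + 4 = 6
Path B total = 6 + 2 = 8
Critical path = longest path = max(6, 8) = 8

8


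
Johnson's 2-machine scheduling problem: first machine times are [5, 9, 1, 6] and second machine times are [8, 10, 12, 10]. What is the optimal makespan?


Apply Johnson's rule:
  Group 1 (a <= b): [(3, 1, 12), (1, 5, 8), (4, 6, 10), (2, 9, 10)]
  Group 2 (a > b): []
Optimal job order: [3, 1, 4, 2]
Schedule:
  Job 3: M1 done at 1, M2 done at 13
  Job 1: M1 done at 6, M2 done at 21
  Job 4: M1 done at 12, M2 done at 31
  Job 2: M1 done at 21, M2 done at 41
Makespan = 41

41


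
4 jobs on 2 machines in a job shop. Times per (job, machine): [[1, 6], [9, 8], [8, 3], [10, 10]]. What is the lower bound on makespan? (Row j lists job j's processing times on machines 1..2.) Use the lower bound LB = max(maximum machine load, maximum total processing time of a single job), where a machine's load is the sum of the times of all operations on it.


Machine loads:
  Machine 1: 1 + 9 + 8 + 10 = 28
  Machine 2: 6 + 8 + 3 + 10 = 27
Max machine load = 28
Job totals:
  Job 1: 7
  Job 2: 17
  Job 3: 11
  Job 4: 20
Max job total = 20
Lower bound = max(28, 20) = 28

28


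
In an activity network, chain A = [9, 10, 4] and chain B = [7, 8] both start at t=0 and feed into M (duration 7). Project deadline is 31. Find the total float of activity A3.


Forward pass: ES(A3) = sum of predecessors on chain A = 19
EF = ES + duration = 19 + 4 = 23
Backward pass: LF(M) = deadline = 31; LS(M) = 31 - 7 = 24
LF(A3) = LS(M) - sum(successors on chain A) = 24 - 0 = 24
LS = LF - duration = 24 - 4 = 20
Total float = LS - ES = 20 - 19 = 1

1


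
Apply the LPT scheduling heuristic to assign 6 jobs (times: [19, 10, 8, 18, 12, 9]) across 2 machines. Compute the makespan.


Sort jobs in decreasing order (LPT): [19, 18, 12, 10, 9, 8]
Assign each job to the least loaded machine:
  Machine 1: jobs [19, 10, 9], load = 38
  Machine 2: jobs [18, 12, 8], load = 38
Makespan = max load = 38

38


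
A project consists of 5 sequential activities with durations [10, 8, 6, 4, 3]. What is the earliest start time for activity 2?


Activity 2 starts after activities 1 through 1 complete.
Predecessor durations: [10]
ES = 10 = 10

10


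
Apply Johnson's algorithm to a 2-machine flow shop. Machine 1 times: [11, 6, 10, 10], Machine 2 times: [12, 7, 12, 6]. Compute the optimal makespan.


Apply Johnson's rule:
  Group 1 (a <= b): [(2, 6, 7), (3, 10, 12), (1, 11, 12)]
  Group 2 (a > b): [(4, 10, 6)]
Optimal job order: [2, 3, 1, 4]
Schedule:
  Job 2: M1 done at 6, M2 done at 13
  Job 3: M1 done at 16, M2 done at 28
  Job 1: M1 done at 27, M2 done at 40
  Job 4: M1 done at 37, M2 done at 46
Makespan = 46

46


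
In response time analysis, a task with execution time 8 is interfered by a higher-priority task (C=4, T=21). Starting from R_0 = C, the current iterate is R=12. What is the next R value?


R_next = C + ceil(R_prev / T_hp) * C_hp
ceil(12 / 21) = ceil(0.5714) = 1
Interference = 1 * 4 = 4
R_next = 8 + 4 = 12
R_next = R_prev, so the iteration has converged (response time = 12).

12


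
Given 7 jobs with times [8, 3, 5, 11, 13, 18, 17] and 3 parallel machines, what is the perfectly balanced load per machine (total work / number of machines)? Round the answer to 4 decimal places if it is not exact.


Total processing time = 8 + 3 + 5 + 11 + 13 + 18 + 17 = 75
Number of machines = 3
Ideal balanced load = 75 / 3 = 25.0

25.0


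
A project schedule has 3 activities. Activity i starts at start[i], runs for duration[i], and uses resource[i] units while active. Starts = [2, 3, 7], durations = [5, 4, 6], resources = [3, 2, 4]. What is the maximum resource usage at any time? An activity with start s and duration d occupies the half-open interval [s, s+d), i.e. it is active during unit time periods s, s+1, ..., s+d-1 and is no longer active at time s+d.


Each activity i is active on [start_i, start_i + duration_i).
Compute total resource usage per time slot:
  t=0: active resources = [], total = 0
  t=1: active resources = [], total = 0
  t=2: active resources = [3], total = 3
  t=3: active resources = [3, 2], total = 5
  t=4: active resources = [3, 2], total = 5
  t=5: active resources = [3, 2], total = 5
  t=6: active resources = [3, 2], total = 5
  t=7: active resources = [4], total = 4
  t=8: active resources = [4], total = 4
  t=9: active resources = [4], total = 4
  t=10: active resources = [4], total = 4
  t=11: active resources = [4], total = 4
  t=12: active resources = [4], total = 4
Peak resource demand = 5

5


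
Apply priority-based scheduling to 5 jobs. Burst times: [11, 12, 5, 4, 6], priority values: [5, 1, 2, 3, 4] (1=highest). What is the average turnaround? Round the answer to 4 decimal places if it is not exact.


Sort by priority (ascending = highest first):
Order: [(1, 12), (2, 5), (3, 4), (4, 6), (5, 11)]
Completion times:
  Priority 1, burst=12, C=12
  Priority 2, burst=5, C=17
  Priority 3, burst=4, C=21
  Priority 4, burst=6, C=27
  Priority 5, burst=11, C=38
Average turnaround = 115/5 = 23.0

23.0


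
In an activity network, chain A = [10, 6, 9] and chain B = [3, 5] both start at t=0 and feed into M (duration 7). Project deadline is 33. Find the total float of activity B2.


Forward pass: ES(B2) = sum of predecessors on chain B = 3
EF = ES + duration = 3 + 5 = 8
Backward pass: LF(M) = deadline = 33; LS(M) = 33 - 7 = 26
LF(B2) = LS(M) - sum(successors on chain B) = 26 - 0 = 26
LS = LF - duration = 26 - 5 = 21
Total float = LS - ES = 21 - 3 = 18

18


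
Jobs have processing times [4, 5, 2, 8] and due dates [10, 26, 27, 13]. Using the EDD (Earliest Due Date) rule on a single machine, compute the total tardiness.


Sort by due date (EDD order): [(4, 10), (8, 13), (5, 26), (2, 27)]
Compute completion times and tardiness:
  Job 1: p=4, d=10, C=4, tardiness=max(0,4-10)=0
  Job 2: p=8, d=13, C=12, tardiness=max(0,12-13)=0
  Job 3: p=5, d=26, C=17, tardiness=max(0,17-26)=0
  Job 4: p=2, d=27, C=19, tardiness=max(0,19-27)=0
Total tardiness = 0

0


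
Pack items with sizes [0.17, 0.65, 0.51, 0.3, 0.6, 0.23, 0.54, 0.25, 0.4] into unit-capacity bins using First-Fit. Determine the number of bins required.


Place items sequentially using First-Fit:
  Item 0.17 -> new Bin 1
  Item 0.65 -> Bin 1 (now 0.82)
  Item 0.51 -> new Bin 2
  Item 0.3 -> Bin 2 (now 0.81)
  Item 0.6 -> new Bin 3
  Item 0.23 -> Bin 3 (now 0.83)
  Item 0.54 -> new Bin 4
  Item 0.25 -> Bin 4 (now 0.79)
  Item 0.4 -> new Bin 5
Total bins used = 5

5


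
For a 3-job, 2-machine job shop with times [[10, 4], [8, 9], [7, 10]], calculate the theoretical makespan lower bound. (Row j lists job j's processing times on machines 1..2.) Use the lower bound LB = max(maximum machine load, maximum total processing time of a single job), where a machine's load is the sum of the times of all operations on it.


Machine loads:
  Machine 1: 10 + 8 + 7 = 25
  Machine 2: 4 + 9 + 10 = 23
Max machine load = 25
Job totals:
  Job 1: 14
  Job 2: 17
  Job 3: 17
Max job total = 17
Lower bound = max(25, 17) = 25

25


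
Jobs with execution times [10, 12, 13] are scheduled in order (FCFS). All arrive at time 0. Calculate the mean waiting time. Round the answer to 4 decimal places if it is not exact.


FCFS order (as given): [10, 12, 13]
Waiting times:
  Job 1: wait = 0
  Job 2: wait = 10
  Job 3: wait = 22
Sum of waiting times = 32
Average waiting time = 32/3 = 10.6667

10.6667


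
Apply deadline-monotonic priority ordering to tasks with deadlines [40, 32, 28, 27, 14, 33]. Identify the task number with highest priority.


Sort tasks by relative deadline (ascending):
  Task 5: deadline = 14
  Task 4: deadline = 27
  Task 3: deadline = 28
  Task 2: deadline = 32
  Task 6: deadline = 33
  Task 1: deadline = 40
Priority order (highest first): [5, 4, 3, 2, 6, 1]
Highest priority task = 5

5


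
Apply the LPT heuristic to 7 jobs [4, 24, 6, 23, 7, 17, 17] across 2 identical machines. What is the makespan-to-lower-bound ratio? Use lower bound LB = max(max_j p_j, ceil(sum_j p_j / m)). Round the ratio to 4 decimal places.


LPT order: [24, 23, 17, 17, 7, 6, 4]
Machine loads after assignment: [51, 47]
LPT makespan = 51
Lower bound = max(max_job, ceil(total/2)) = max(24, 49) = 49
Ratio = 51 / 49 = 1.0408

1.0408


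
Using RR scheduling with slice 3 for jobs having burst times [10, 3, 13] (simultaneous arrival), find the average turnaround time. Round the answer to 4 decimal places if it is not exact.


Time quantum = 3
Execution trace:
  J1 runs 3 units, time = 3
  J2 runs 3 units, time = 6
  J3 runs 3 units, time = 9
  J1 runs 3 units, time = 12
  J3 runs 3 units, time = 15
  J1 runs 3 units, time = 18
  J3 runs 3 units, time = 21
  J1 runs 1 units, time = 22
  J3 runs 3 units, time = 25
  J3 runs 1 units, time = 26
Finish times: [22, 6, 26]
Average turnaround = 54/3 = 18.0

18.0


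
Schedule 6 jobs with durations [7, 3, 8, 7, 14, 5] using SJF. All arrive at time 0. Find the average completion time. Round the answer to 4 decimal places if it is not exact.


SJF order (ascending): [3, 5, 7, 7, 8, 14]
Completion times:
  Job 1: burst=3, C=3
  Job 2: burst=5, C=8
  Job 3: burst=7, C=15
  Job 4: burst=7, C=22
  Job 5: burst=8, C=30
  Job 6: burst=14, C=44
Average completion = 122/6 = 20.3333

20.3333


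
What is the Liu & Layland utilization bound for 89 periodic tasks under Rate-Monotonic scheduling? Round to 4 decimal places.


Compute 2^(1/89) = 1.0078185773
Subtract 1: 1.0078185773 - 1 = 0.0078185773
Multiply by n: 89 * 0.0078185773 = 0.6958533797
Round to 4 dp: 0.6959

0.6959


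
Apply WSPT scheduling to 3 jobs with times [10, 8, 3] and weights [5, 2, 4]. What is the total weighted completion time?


Compute p/w ratios and sort ascending (WSPT): [(3, 4), (10, 5), (8, 2)]
Compute weighted completion times:
  Job (p=3,w=4): C=3, w*C=4*3=12
  Job (p=10,w=5): C=13, w*C=5*13=65
  Job (p=8,w=2): C=21, w*C=2*21=42
Total weighted completion time = 119

119


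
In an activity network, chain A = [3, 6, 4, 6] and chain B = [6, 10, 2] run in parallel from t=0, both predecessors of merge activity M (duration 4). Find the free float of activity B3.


ES(B3) = sum of predecessors on chain B = 16
EF(B3) = ES + duration = 16 + 2 = 18
Successor of B3 is M. ES(M) = max(sum(A), sum(B)) = max(19, 18) = 19
Free float = ES(successor) - EF(current) = 19 - 18 = 1

1


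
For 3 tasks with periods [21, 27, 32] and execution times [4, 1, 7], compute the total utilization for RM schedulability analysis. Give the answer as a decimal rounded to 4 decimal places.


Compute individual utilizations (exact fractions):
  Task 1: C/T = 4/21 (approx. 0.1905)
  Task 2: C/T = 1/27 (approx. 0.037)
  Task 3: C/T = 7/32 (approx. 0.2188)
Total utilization U = 4/21 + 1/27 + 7/32 = 2699/6048
Rounded to 4 decimal places: U = 0.4463
RM (Liu & Layland) bound for 3 tasks = 0.779763; compare with U = 2699/6048 (approx. 0.446263)
U <= bound, so schedulable by RM sufficient condition.

0.4463


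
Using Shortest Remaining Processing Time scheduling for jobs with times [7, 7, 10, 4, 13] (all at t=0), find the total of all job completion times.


Since all jobs arrive at t=0, SRPT equals SPT ordering.
SPT order: [4, 7, 7, 10, 13]
Completion times:
  Job 1: p=4, C=4
  Job 2: p=7, C=11
  Job 3: p=7, C=18
  Job 4: p=10, C=28
  Job 5: p=13, C=41
Total completion time = 4 + 11 + 18 + 28 + 41 = 102

102


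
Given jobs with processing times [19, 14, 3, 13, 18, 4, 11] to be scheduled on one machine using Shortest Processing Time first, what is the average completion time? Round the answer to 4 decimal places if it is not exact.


Sort jobs by processing time (SPT order): [3, 4, 11, 13, 14, 18, 19]
Compute completion times sequentially:
  Job 1: processing = 3, completes at 3
  Job 2: processing = 4, completes at 7
  Job 3: processing = 11, completes at 18
  Job 4: processing = 13, completes at 31
  Job 5: processing = 14, completes at 45
  Job 6: processing = 18, completes at 63
  Job 7: processing = 19, completes at 82
Sum of completion times = 249
Average completion time = 249/7 = 35.5714

35.5714


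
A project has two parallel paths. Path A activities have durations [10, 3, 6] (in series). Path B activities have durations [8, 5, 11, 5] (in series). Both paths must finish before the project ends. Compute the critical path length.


Path A total = 10 + 3 + 6 = 19
Path B total = 8 + 5 + 11 + 5 = 29
Critical path = longest path = max(19, 29) = 29

29


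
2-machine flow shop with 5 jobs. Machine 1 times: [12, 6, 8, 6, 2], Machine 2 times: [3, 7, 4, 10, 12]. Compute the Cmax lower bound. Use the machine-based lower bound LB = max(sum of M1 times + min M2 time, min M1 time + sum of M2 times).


LB1 = sum(M1 times) + min(M2 times) = 34 + 3 = 37
LB2 = min(M1 times) + sum(M2 times) = 2 + 36 = 38
Lower bound = max(LB1, LB2) = max(37, 38) = 38

38


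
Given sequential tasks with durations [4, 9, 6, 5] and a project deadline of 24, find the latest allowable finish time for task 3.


LF(activity 3) = deadline - sum of successor durations
Successors: activities 4 through 4 with durations [5]
Sum of successor durations = 5
LF = 24 - 5 = 19

19


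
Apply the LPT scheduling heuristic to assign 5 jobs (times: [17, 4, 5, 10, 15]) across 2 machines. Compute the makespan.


Sort jobs in decreasing order (LPT): [17, 15, 10, 5, 4]
Assign each job to the least loaded machine:
  Machine 1: jobs [17, 5, 4], load = 26
  Machine 2: jobs [15, 10], load = 25
Makespan = max load = 26

26


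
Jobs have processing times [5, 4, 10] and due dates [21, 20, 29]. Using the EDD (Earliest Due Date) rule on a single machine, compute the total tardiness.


Sort by due date (EDD order): [(4, 20), (5, 21), (10, 29)]
Compute completion times and tardiness:
  Job 1: p=4, d=20, C=4, tardiness=max(0,4-20)=0
  Job 2: p=5, d=21, C=9, tardiness=max(0,9-21)=0
  Job 3: p=10, d=29, C=19, tardiness=max(0,19-29)=0
Total tardiness = 0

0


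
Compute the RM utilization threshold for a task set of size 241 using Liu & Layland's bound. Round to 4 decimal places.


Compute 2^(1/241) = 1.0028802694
Subtract 1: 1.0028802694 - 1 = 0.0028802694
Multiply by n: 241 * 0.0028802694 = 0.6941449254
Round to 4 dp: 0.6941

0.6941


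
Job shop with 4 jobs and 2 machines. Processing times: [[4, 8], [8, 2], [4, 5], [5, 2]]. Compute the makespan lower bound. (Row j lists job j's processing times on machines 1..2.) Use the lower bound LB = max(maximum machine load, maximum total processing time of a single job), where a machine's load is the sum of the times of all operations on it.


Machine loads:
  Machine 1: 4 + 8 + 4 + 5 = 21
  Machine 2: 8 + 2 + 5 + 2 = 17
Max machine load = 21
Job totals:
  Job 1: 12
  Job 2: 10
  Job 3: 9
  Job 4: 7
Max job total = 12
Lower bound = max(21, 12) = 21

21


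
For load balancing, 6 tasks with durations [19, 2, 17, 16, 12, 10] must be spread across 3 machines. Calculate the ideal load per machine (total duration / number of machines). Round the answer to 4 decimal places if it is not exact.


Total processing time = 19 + 2 + 17 + 16 + 12 + 10 = 76
Number of machines = 3
Ideal balanced load = 76 / 3 = 25.3333

25.3333
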